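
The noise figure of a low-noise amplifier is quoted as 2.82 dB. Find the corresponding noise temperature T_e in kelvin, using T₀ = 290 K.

F = 10^(2.82/10) = 1.91426
T_e = (F − 1)·T₀ = (1.91426 − 1) × 290 = 265 K

265 K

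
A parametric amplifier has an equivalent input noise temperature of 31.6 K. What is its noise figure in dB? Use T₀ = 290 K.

0.449 dB

F = 1 + T_e/T₀ = 1 + 31.6/290 = 1.10897
NF = 10 log₁₀(1.10897) = 0.449 dB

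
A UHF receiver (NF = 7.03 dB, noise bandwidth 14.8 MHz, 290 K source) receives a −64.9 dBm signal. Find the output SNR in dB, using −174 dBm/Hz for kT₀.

Noise floor: N = −174 + 10 log₁₀(B) + NF
10 log₁₀(1.48×10⁷) = 71.7 dB
N = −174 + 71.7 + 7.03 = −95.27 dBm
SNR = P_sig − N = −64.9 − (−95.27) = 30.37 dB → 30.4 dB

30.4 dB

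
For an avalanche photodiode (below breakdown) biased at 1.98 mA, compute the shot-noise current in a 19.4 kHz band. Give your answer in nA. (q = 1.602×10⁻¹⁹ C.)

I_n = √(2qI·B)
2qI·B = 2 × 1.602×10⁻¹⁹ × 1.98×10⁻³ × 1.94×10⁴ = 1.23×10⁻¹⁷ A²
I_n = √(1.23×10⁻¹⁷) = 3.51×10⁻⁹ A = 3.51 nA

3.51 nA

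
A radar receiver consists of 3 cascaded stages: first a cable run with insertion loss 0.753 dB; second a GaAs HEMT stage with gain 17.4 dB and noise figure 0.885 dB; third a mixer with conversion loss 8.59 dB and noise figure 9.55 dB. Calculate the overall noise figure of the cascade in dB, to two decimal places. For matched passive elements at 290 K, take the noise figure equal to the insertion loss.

2.13 dB

Convert to linear (a loss of L dB is a gain of −L dB): F_i = 10^(NF_i/10), G_i = 10^(G_i,dB/10)
  Stage 1: F_1 = 10^(0.753/10) = 1.189, G_1 = 10^(−0.753/10) = 0.8408
  Stage 2: F_2 = 10^(0.885/10) = 1.226, G_2 = 10^(17.4/10) = 54.95
  Stage 3: F_3 = 10^(9.55/10) = 9.016, G_3 = 10^(−8.59/10) = 0.1384
Friis cascade:
  F = 1.189 + (1.226 − 1)/0.8408 + (9.016 − 1)/46.21 = 1.632
NF = 10 log₁₀(1.632) = 2.13 dB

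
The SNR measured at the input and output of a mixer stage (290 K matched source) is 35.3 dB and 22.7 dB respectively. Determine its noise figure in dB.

12.6 dB

NF (dB) = SNR_in(dB) − SNR_out(dB) when the source is at T₀
NF = 35.3 − 22.7 = 12.6 dB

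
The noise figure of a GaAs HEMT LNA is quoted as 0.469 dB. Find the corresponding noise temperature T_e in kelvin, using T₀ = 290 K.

33.1 K

F = 10^(0.469/10) = 1.11404
T_e = (F − 1)·T₀ = (1.11404 − 1) × 290 = 33.1 K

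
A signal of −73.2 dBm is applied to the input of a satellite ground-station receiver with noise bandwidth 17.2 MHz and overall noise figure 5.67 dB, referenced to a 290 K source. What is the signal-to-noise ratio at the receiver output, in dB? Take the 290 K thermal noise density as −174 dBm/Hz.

22.8 dB

Noise floor: N = −174 + 10 log₁₀(B) + NF
10 log₁₀(1.72×10⁷) = 72.36 dB
N = −174 + 72.36 + 5.67 = −95.97 dBm
SNR = P_sig − N = −73.2 − (−95.97) = 22.77 dB → 22.8 dB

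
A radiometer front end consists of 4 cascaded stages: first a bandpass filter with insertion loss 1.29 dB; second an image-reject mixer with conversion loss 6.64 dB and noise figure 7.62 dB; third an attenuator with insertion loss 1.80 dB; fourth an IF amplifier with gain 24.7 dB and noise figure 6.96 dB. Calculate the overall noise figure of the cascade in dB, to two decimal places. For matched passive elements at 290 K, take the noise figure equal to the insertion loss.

16.83 dB

Convert to linear (a loss of L dB is a gain of −L dB): F_i = 10^(NF_i/10), G_i = 10^(G_i,dB/10)
  Stage 1: F_1 = 10^(1.29/10) = 1.346, G_1 = 10^(−1.29/10) = 0.7430
  Stage 2: F_2 = 10^(7.62/10) = 5.781, G_2 = 10^(−6.64/10) = 0.2168
  Stage 3: F_3 = 10^(1.80/10) = 1.514, G_3 = 10^(−1.80/10) = 0.6607
  Stage 4: F_4 = 10^(6.96/10) = 4.966, G_4 = 10^(24.7/10) = 295.1
Friis cascade:
  F = 1.346 + (5.781 − 1)/0.7430 + (1.514 − 1)/0.1611 + (4.966 − 1)/0.1064 = 48.24
NF = 10 log₁₀(48.24) = 16.83 dB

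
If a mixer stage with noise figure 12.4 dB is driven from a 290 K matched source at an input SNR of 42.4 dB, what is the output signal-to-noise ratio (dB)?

By definition F = SNR_in/SNR_out, so in dB: SNR_out = SNR_in − NF
SNR_out = 42.4 − 12.4 = 30.0 dB

30.0 dB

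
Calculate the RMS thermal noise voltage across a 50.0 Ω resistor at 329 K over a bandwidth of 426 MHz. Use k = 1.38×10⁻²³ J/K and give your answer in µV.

19.7 µV

V_n = √(4kTRB)
4kTRB = 4 × 1.38×10⁻²³ × 329 × 5.00×10¹ × 4.26×10⁸ = 3.87×10⁻¹⁰ V²
V_n = √(3.87×10⁻¹⁰) = 1.97×10⁻⁵ V = 19.7 µV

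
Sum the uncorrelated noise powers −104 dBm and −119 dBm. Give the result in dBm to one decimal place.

−103.9 dBm

Convert to linear, add, convert back:
P₁ = 3.98×10⁻¹⁴ W, P₂ = 1.26×10⁻¹⁵ W
P_tot = 4.11×10⁻¹⁴ W → 10 log₁₀(P_tot / 10⁻³) = −103.9 dBm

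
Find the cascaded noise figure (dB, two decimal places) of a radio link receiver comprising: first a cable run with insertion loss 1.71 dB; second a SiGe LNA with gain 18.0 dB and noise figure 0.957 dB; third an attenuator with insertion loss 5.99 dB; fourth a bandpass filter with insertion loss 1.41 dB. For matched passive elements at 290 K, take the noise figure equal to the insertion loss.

2.91 dB

Convert to linear (a loss of L dB is a gain of −L dB): F_i = 10^(NF_i/10), G_i = 10^(G_i,dB/10)
  Stage 1: F_1 = 10^(1.71/10) = 1.483, G_1 = 10^(−1.71/10) = 0.6745
  Stage 2: F_2 = 10^(0.957/10) = 1.247, G_2 = 10^(18.0/10) = 63.10
  Stage 3: F_3 = 10^(5.99/10) = 3.972, G_3 = 10^(−5.99/10) = 0.2518
  Stage 4: F_4 = 10^(1.41/10) = 1.384, G_4 = 10^(−1.41/10) = 0.7228
Friis cascade:
  F = 1.483 + (1.247 − 1)/0.6745 + (3.972 − 1)/42.56 + (1.384 − 1)/10.72 = 1.954
NF = 10 log₁₀(1.954) = 2.91 dB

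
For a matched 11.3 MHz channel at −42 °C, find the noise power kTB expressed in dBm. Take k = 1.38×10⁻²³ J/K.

−104.4 dBm

T = −42 °C + 273.15 = 231.15 K
P_n = kTB = 1.38×10⁻²³ × 231.15 × 1.13×10⁷ = 3.60×10⁻¹⁴ W
In dBm: 10 log₁₀(3.60×10⁻¹⁴ / 10⁻³) = −104.4 dBm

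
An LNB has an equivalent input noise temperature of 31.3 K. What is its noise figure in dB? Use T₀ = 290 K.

0.445 dB

F = 1 + T_e/T₀ = 1 + 31.3/290 = 1.10793
NF = 10 log₁₀(1.10793) = 0.445 dB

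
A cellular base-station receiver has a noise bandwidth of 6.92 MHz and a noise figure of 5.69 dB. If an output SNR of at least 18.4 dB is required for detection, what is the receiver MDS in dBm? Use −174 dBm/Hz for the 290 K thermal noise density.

−81.5 dBm

Sensitivity = −174 + 10 log₁₀(B) + NF + SNR_min
= −174 + 68.4 + 5.69 + 18.4
= −81.51 dBm → −81.5 dBm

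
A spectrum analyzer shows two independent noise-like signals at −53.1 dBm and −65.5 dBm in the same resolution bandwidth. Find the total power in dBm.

Convert to linear, add, convert back:
P₁ = 4.90×10⁻⁹ W, P₂ = 2.82×10⁻¹⁰ W
P_tot = 5.18×10⁻⁹ W → 10 log₁₀(P_tot / 10⁻³) = −52.9 dBm

−52.9 dBm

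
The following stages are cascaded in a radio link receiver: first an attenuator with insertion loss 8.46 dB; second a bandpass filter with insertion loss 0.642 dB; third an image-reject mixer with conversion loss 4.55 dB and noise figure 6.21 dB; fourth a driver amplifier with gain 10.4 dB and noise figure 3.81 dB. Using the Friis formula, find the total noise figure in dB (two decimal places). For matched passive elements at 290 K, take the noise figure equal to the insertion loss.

Convert to linear (a loss of L dB is a gain of −L dB): F_i = 10^(NF_i/10), G_i = 10^(G_i,dB/10)
  Stage 1: F_1 = 10^(8.46/10) = 7.015, G_1 = 10^(−8.46/10) = 0.1426
  Stage 2: F_2 = 10^(0.642/10) = 1.159, G_2 = 10^(−0.642/10) = 0.8626
  Stage 3: F_3 = 10^(6.21/10) = 4.178, G_3 = 10^(−4.55/10) = 0.3508
  Stage 4: F_4 = 10^(3.81/10) = 2.404, G_4 = 10^(10.4/10) = 10.96
Friis cascade:
  F = 7.015 + (1.159 − 1)/0.1426 + (4.178 − 1)/0.1230 + (2.404 − 1)/0.04313 = 66.54
NF = 10 log₁₀(66.54) = 18.23 dB

18.23 dB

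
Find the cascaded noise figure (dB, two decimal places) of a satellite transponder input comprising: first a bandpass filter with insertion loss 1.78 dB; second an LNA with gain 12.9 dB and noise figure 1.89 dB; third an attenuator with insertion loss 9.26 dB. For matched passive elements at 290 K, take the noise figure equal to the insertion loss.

Convert to linear (a loss of L dB is a gain of −L dB): F_i = 10^(NF_i/10), G_i = 10^(G_i,dB/10)
  Stage 1: F_1 = 10^(1.78/10) = 1.507, G_1 = 10^(−1.78/10) = 0.6637
  Stage 2: F_2 = 10^(1.89/10) = 1.545, G_2 = 10^(12.9/10) = 19.50
  Stage 3: F_3 = 10^(9.26/10) = 8.433, G_3 = 10^(−9.26/10) = 0.1186
Friis cascade:
  F = 1.507 + (1.545 − 1)/0.6637 + (8.433 − 1)/12.94 = 2.902
NF = 10 log₁₀(2.902) = 4.63 dB

4.63 dB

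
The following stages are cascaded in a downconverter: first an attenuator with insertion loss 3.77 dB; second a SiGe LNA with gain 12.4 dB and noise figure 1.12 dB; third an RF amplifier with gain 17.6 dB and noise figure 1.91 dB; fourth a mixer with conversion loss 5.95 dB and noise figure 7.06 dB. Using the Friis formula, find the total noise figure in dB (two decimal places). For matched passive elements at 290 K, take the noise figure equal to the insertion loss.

5.01 dB

Convert to linear (a loss of L dB is a gain of −L dB): F_i = 10^(NF_i/10), G_i = 10^(G_i,dB/10)
  Stage 1: F_1 = 10^(3.77/10) = 2.382, G_1 = 10^(−3.77/10) = 0.4198
  Stage 2: F_2 = 10^(1.12/10) = 1.294, G_2 = 10^(12.4/10) = 17.38
  Stage 3: F_3 = 10^(1.91/10) = 1.552, G_3 = 10^(17.6/10) = 57.54
  Stage 4: F_4 = 10^(7.06/10) = 5.082, G_4 = 10^(−5.95/10) = 0.2541
Friis cascade:
  F = 2.382 + (1.294 − 1)/0.4198 + (1.552 − 1)/7.295 + (5.082 − 1)/419.8 = 3.169
NF = 10 log₁₀(3.169) = 5.01 dB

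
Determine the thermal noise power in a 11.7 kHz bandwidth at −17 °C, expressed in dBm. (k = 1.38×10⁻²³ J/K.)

T = −17 °C + 273.15 = 256.15 K
P_n = kTB = 1.38×10⁻²³ × 256.15 × 1.17×10⁴ = 4.14×10⁻¹⁷ W
In dBm: 10 log₁₀(4.14×10⁻¹⁷ / 10⁻³) = −133.8 dBm

−133.8 dBm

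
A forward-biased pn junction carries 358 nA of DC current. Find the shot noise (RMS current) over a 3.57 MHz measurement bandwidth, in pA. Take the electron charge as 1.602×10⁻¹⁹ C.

640 pA

I_n = √(2qI·B)
2qI·B = 2 × 1.602×10⁻¹⁹ × 3.58×10⁻⁷ × 3.57×10⁶ = 4.09×10⁻¹⁹ A²
I_n = √(4.09×10⁻¹⁹) = 6.40×10⁻¹⁰ A = 640 pA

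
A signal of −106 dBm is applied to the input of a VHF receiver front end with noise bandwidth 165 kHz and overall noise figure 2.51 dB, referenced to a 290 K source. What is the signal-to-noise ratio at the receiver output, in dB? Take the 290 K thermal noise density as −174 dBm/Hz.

Noise floor: N = −174 + 10 log₁₀(B) + NF
10 log₁₀(1.65×10⁵) = 52.17 dB
N = −174 + 52.17 + 2.51 = −119.32 dBm
SNR = P_sig − N = −106 − (−119.32) = 13.32 dB → 13.3 dB

13.3 dB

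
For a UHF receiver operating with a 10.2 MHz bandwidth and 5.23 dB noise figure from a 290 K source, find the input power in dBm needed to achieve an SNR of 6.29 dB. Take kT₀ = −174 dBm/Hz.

−92.4 dBm

Sensitivity = −174 + 10 log₁₀(B) + NF + SNR_min
= −174 + 70.09 + 5.23 + 6.29
= −92.39 dBm → −92.4 dBm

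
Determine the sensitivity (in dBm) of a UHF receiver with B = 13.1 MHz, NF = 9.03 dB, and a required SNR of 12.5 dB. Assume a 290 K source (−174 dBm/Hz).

Sensitivity = −174 + 10 log₁₀(B) + NF + SNR_min
= −174 + 71.17 + 9.03 + 12.5
= −81.30 dBm → −81.3 dBm

−81.3 dBm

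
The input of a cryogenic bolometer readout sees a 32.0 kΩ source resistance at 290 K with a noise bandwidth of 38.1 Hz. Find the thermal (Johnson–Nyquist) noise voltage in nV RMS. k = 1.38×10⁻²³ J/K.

140 nV

V_n = √(4kTRB)
4kTRB = 4 × 1.38×10⁻²³ × 290 × 3.20×10⁴ × 3.81×10¹ = 1.95×10⁻¹⁴ V²
V_n = √(1.95×10⁻¹⁴) = 1.40×10⁻⁷ V = 140 nV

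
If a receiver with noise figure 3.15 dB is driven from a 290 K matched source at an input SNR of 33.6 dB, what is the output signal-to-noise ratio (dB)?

By definition F = SNR_in/SNR_out, so in dB: SNR_out = SNR_in − NF
SNR_out = 33.6 − 3.15 = 30.45 dB

30.45 dB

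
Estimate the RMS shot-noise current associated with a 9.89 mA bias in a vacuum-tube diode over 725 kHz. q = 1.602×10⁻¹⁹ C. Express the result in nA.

47.9 nA

I_n = √(2qI·B)
2qI·B = 2 × 1.602×10⁻¹⁹ × 9.89×10⁻³ × 7.25×10⁵ = 2.30×10⁻¹⁵ A²
I_n = √(2.30×10⁻¹⁵) = 4.79×10⁻⁸ A = 47.9 nA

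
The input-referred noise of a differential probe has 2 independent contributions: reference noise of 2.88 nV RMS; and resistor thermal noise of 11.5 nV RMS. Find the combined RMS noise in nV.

11.9 nV

Uncorrelated sources add in power (mean-square): V_tot = √(ΣV_i²)
V_tot = √[(2.88×10⁻⁹)² + (1.15×10⁻⁸)²] = 1.19×10⁻⁸ V = 11.9 nV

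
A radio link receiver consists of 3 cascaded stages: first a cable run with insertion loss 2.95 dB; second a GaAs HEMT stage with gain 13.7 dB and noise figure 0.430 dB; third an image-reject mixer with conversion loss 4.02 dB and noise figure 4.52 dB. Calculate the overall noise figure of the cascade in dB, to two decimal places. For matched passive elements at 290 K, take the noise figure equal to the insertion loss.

Convert to linear (a loss of L dB is a gain of −L dB): F_i = 10^(NF_i/10), G_i = 10^(G_i,dB/10)
  Stage 1: F_1 = 10^(2.95/10) = 1.972, G_1 = 10^(−2.95/10) = 0.5070
  Stage 2: F_2 = 10^(0.430/10) = 1.104, G_2 = 10^(13.7/10) = 23.44
  Stage 3: F_3 = 10^(4.52/10) = 2.831, G_3 = 10^(−4.02/10) = 0.3963
Friis cascade:
  F = 1.972 + (1.104 − 1)/0.5070 + (2.831 − 1)/11.89 = 2.332
NF = 10 log₁₀(2.332) = 3.68 dB

3.68 dB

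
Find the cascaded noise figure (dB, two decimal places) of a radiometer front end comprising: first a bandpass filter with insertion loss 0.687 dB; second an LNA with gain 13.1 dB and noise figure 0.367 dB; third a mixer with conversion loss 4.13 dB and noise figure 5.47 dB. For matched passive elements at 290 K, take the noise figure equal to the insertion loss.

1.52 dB

Convert to linear (a loss of L dB is a gain of −L dB): F_i = 10^(NF_i/10), G_i = 10^(G_i,dB/10)
  Stage 1: F_1 = 10^(0.687/10) = 1.171, G_1 = 10^(−0.687/10) = 0.8537
  Stage 2: F_2 = 10^(0.367/10) = 1.088, G_2 = 10^(13.1/10) = 20.42
  Stage 3: F_3 = 10^(5.47/10) = 3.524, G_3 = 10^(−4.13/10) = 0.3864
Friis cascade:
  F = 1.171 + (1.088 − 1)/0.8537 + (3.524 − 1)/17.43 = 1.419
NF = 10 log₁₀(1.419) = 1.52 dB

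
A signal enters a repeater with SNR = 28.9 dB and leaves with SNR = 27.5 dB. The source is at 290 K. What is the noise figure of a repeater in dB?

1.4 dB

NF (dB) = SNR_in(dB) − SNR_out(dB) when the source is at T₀
NF = 28.9 − 27.5 = 1.4 dB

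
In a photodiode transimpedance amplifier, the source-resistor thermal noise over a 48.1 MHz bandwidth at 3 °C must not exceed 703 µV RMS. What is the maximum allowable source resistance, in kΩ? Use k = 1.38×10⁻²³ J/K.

T = 3 °C + 273.15 = 276.15 K
Johnson–Nyquist: V_n = √(4kTRB) ⇒ R = V_n² / (4kTB)
4kTB = 4 × 1.38×10⁻²³ × 276.15 × 4.81×10⁷ = 7.33×10⁻¹³
R = (7.03×10⁻⁴)² / 7.33×10⁻¹³ = 6.74×10⁵ Ω = 674 kΩ

674 kΩ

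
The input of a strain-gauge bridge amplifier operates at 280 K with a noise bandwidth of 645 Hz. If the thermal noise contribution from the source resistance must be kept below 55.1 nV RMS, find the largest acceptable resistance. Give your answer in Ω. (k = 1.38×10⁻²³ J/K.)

305 Ω

Johnson–Nyquist: V_n = √(4kTRB) ⇒ R = V_n² / (4kTB)
4kTB = 4 × 1.38×10⁻²³ × 280 × 6.45×10² = 9.97×10⁻¹⁸
R = (5.51×10⁻⁸)² / 9.97×10⁻¹⁸ = 3.05×10² Ω = 305 Ω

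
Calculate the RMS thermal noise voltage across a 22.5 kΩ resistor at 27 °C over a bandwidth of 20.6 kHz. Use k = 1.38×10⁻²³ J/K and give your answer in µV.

2.77 µV

T = 27 °C + 273.15 = 300.15 K
V_n = √(4kTRB)
4kTRB = 4 × 1.38×10⁻²³ × 300.15 × 2.25×10⁴ × 2.06×10⁴ = 7.68×10⁻¹² V²
V_n = √(7.68×10⁻¹²) = 2.77×10⁻⁶ V = 2.77 µV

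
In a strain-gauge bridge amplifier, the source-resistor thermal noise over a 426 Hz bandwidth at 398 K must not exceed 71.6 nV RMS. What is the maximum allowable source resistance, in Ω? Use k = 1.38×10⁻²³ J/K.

Johnson–Nyquist: V_n = √(4kTRB) ⇒ R = V_n² / (4kTB)
4kTB = 4 × 1.38×10⁻²³ × 398 × 4.26×10² = 9.36×10⁻¹⁸
R = (7.16×10⁻⁸)² / 9.36×10⁻¹⁸ = 5.48×10² Ω = 548 Ω

548 Ω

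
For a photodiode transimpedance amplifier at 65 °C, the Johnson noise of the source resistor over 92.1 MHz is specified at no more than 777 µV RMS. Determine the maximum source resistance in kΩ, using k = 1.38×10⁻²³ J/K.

351 kΩ

T = 65 °C + 273.15 = 338.15 K
Johnson–Nyquist: V_n = √(4kTRB) ⇒ R = V_n² / (4kTB)
4kTB = 4 × 1.38×10⁻²³ × 338.15 × 9.21×10⁷ = 1.72×10⁻¹²
R = (7.77×10⁻⁴)² / 1.72×10⁻¹² = 3.51×10⁵ Ω = 351 kΩ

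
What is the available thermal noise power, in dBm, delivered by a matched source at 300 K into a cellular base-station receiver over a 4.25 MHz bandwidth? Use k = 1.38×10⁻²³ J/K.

−107.5 dBm

P_n = kTB = 1.38×10⁻²³ × 300 × 4.25×10⁶ = 1.76×10⁻¹⁴ W
In dBm: 10 log₁₀(1.76×10⁻¹⁴ / 10⁻³) = −107.5 dBm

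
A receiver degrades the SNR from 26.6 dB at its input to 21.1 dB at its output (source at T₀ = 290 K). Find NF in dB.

NF (dB) = SNR_in(dB) − SNR_out(dB) when the source is at T₀
NF = 26.6 − 21.1 = 5.5 dB

5.5 dB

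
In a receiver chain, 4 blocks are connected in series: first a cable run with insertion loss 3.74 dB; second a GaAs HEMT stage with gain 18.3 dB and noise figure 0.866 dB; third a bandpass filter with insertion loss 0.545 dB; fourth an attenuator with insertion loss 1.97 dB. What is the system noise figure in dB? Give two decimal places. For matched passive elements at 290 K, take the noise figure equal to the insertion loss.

4.65 dB

Convert to linear (a loss of L dB is a gain of −L dB): F_i = 10^(NF_i/10), G_i = 10^(G_i,dB/10)
  Stage 1: F_1 = 10^(3.74/10) = 2.366, G_1 = 10^(−3.74/10) = 0.4227
  Stage 2: F_2 = 10^(0.866/10) = 1.221, G_2 = 10^(18.3/10) = 67.61
  Stage 3: F_3 = 10^(0.545/10) = 1.134, G_3 = 10^(−0.545/10) = 0.8821
  Stage 4: F_4 = 10^(1.97/10) = 1.574, G_4 = 10^(−1.97/10) = 0.6353
Friis cascade:
  F = 2.366 + (1.221 − 1)/0.4227 + (1.134 − 1)/28.58 + (1.574 − 1)/25.21 = 2.915
NF = 10 log₁₀(2.915) = 4.65 dB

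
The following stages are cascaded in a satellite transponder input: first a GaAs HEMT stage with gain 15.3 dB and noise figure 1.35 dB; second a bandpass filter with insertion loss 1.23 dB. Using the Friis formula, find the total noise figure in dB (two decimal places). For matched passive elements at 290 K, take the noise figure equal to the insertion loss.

1.38 dB

Convert to linear (a loss of L dB is a gain of −L dB): F_i = 10^(NF_i/10), G_i = 10^(G_i,dB/10)
  Stage 1: F_1 = 10^(1.35/10) = 1.365, G_1 = 10^(15.3/10) = 33.88
  Stage 2: F_2 = 10^(1.23/10) = 1.327, G_2 = 10^(−1.23/10) = 0.7534
Friis cascade:
  F = 1.365 + (1.327 − 1)/33.88 = 1.374
NF = 10 log₁₀(1.374) = 1.38 dB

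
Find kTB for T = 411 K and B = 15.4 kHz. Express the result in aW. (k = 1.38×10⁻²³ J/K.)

P_n = kTB = 1.38×10⁻²³ × 411 × 1.54×10⁴ = 8.73×10⁻¹⁷ W = 87.3 aW

87.3 aW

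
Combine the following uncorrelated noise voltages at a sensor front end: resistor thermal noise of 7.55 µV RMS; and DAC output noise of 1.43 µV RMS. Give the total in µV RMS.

7.68 µV

Uncorrelated sources add in power (mean-square): V_tot = √(ΣV_i²)
V_tot = √[(7.55×10⁻⁶)² + (1.43×10⁻⁶)²] = 7.68×10⁻⁶ V = 7.68 µV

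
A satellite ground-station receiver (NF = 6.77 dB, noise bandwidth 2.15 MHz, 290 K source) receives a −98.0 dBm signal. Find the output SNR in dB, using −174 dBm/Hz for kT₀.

5.9 dB

Noise floor: N = −174 + 10 log₁₀(B) + NF
10 log₁₀(2.15×10⁶) = 63.32 dB
N = −174 + 63.32 + 6.77 = −103.91 dBm
SNR = P_sig − N = −98.0 − (−103.91) = 5.91 dB → 5.9 dB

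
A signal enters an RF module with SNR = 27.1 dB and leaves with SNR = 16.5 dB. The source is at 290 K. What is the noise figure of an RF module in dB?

10.6 dB

NF (dB) = SNR_in(dB) − SNR_out(dB) when the source is at T₀
NF = 27.1 − 16.5 = 10.6 dB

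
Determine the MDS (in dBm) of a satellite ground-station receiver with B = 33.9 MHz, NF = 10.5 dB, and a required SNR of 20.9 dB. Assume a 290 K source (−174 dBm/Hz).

−67.3 dBm

Sensitivity = −174 + 10 log₁₀(B) + NF + SNR_min
= −174 + 75.3 + 10.5 + 20.9
= −67.3 dBm → −67.3 dBm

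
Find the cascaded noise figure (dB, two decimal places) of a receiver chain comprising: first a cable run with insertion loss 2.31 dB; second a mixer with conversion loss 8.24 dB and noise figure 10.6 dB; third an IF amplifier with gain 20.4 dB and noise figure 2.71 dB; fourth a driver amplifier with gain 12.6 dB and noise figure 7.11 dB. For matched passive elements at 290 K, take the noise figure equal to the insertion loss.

14.74 dB

Convert to linear (a loss of L dB is a gain of −L dB): F_i = 10^(NF_i/10), G_i = 10^(G_i,dB/10)
  Stage 1: F_1 = 10^(2.31/10) = 1.702, G_1 = 10^(−2.31/10) = 0.5875
  Stage 2: F_2 = 10^(10.6/10) = 11.48, G_2 = 10^(−8.24/10) = 0.1500
  Stage 3: F_3 = 10^(2.71/10) = 1.866, G_3 = 10^(20.4/10) = 109.6
  Stage 4: F_4 = 10^(7.11/10) = 5.140, G_4 = 10^(12.6/10) = 18.20
Friis cascade:
  F = 1.702 + (11.48 − 1)/0.5875 + (1.866 − 1)/0.08810 + (5.140 − 1)/9.661 = 29.81
NF = 10 log₁₀(29.81) = 14.74 dB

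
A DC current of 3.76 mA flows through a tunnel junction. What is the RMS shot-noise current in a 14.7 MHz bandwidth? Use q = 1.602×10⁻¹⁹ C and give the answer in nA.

I_n = √(2qI·B)
2qI·B = 2 × 1.602×10⁻¹⁹ × 3.76×10⁻³ × 1.47×10⁷ = 1.77×10⁻¹⁴ A²
I_n = √(1.77×10⁻¹⁴) = 1.33×10⁻⁷ A = 133 nA

133 nA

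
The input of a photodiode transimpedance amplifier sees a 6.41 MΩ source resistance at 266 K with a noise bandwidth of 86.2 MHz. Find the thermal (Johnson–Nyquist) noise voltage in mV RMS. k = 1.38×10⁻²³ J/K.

2.85 mV

V_n = √(4kTRB)
4kTRB = 4 × 1.38×10⁻²³ × 266 × 6.41×10⁶ × 8.62×10⁷ = 8.11×10⁻⁶ V²
V_n = √(8.11×10⁻⁶) = 2.85×10⁻³ V = 2.85 mV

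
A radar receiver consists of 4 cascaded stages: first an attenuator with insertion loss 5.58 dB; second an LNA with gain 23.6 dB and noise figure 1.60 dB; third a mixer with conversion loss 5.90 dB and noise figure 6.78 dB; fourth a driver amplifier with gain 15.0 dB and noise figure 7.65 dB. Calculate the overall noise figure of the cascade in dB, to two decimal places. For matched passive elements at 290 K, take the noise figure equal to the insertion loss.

Convert to linear (a loss of L dB is a gain of −L dB): F_i = 10^(NF_i/10), G_i = 10^(G_i,dB/10)
  Stage 1: F_1 = 10^(5.58/10) = 3.614, G_1 = 10^(−5.58/10) = 0.2767
  Stage 2: F_2 = 10^(1.60/10) = 1.445, G_2 = 10^(23.6/10) = 229.1
  Stage 3: F_3 = 10^(6.78/10) = 4.764, G_3 = 10^(−5.90/10) = 0.2570
  Stage 4: F_4 = 10^(7.65/10) = 5.821, G_4 = 10^(15.0/10) = 31.62
Friis cascade:
  F = 3.614 + (1.445 − 1)/0.2767 + (4.764 − 1)/63.39 + (5.821 − 1)/16.29 = 5.579
NF = 10 log₁₀(5.579) = 7.47 dB

7.47 dB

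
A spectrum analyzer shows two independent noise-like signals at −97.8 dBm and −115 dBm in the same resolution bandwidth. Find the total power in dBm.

Convert to linear, add, convert back:
P₁ = 1.66×10⁻¹³ W, P₂ = 3.16×10⁻¹⁵ W
P_tot = 1.69×10⁻¹³ W → 10 log₁₀(P_tot / 10⁻³) = −97.7 dBm

−97.7 dBm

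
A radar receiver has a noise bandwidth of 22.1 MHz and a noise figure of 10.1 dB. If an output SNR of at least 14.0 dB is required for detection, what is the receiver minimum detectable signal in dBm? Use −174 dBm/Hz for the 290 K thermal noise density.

−76.5 dBm

Sensitivity = −174 + 10 log₁₀(B) + NF + SNR_min
= −174 + 73.44 + 10.1 + 14.0
= −76.46 dBm → −76.5 dBm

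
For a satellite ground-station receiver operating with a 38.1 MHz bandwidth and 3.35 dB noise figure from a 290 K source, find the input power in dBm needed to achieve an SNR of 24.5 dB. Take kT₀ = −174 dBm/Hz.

Sensitivity = −174 + 10 log₁₀(B) + NF + SNR_min
= −174 + 75.81 + 3.35 + 24.5
= −70.34 dBm → −70.3 dBm

−70.3 dBm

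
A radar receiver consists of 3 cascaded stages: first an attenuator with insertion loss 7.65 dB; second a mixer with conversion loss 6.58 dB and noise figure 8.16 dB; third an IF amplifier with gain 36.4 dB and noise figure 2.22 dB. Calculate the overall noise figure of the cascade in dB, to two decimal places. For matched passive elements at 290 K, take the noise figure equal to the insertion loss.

17.46 dB

Convert to linear (a loss of L dB is a gain of −L dB): F_i = 10^(NF_i/10), G_i = 10^(G_i,dB/10)
  Stage 1: F_1 = 10^(7.65/10) = 5.821, G_1 = 10^(−7.65/10) = 0.1718
  Stage 2: F_2 = 10^(8.16/10) = 6.546, G_2 = 10^(−6.58/10) = 0.2198
  Stage 3: F_3 = 10^(2.22/10) = 1.667, G_3 = 10^(36.4/10) = 4365
Friis cascade:
  F = 5.821 + (6.546 − 1)/0.1718 + (1.667 − 1)/0.03776 = 55.78
NF = 10 log₁₀(55.78) = 17.46 dB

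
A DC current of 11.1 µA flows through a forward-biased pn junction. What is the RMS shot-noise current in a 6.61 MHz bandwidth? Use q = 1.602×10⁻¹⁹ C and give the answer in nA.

4.85 nA

I_n = √(2qI·B)
2qI·B = 2 × 1.602×10⁻¹⁹ × 1.11×10⁻⁵ × 6.61×10⁶ = 2.35×10⁻¹⁷ A²
I_n = √(2.35×10⁻¹⁷) = 4.85×10⁻⁹ A = 4.85 nA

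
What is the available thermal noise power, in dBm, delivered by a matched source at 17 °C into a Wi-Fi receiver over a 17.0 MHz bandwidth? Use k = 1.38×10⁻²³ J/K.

−101.7 dBm

T = 17 °C + 273.15 = 290.15 K
P_n = kTB = 1.38×10⁻²³ × 290.15 × 1.70×10⁷ = 6.81×10⁻¹⁴ W
In dBm: 10 log₁₀(6.81×10⁻¹⁴ / 10⁻³) = −101.7 dBm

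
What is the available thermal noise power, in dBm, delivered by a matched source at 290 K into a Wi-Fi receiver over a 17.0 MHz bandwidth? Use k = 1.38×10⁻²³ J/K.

−101.7 dBm

P_n = kTB = 1.38×10⁻²³ × 290 × 1.70×10⁷ = 6.80×10⁻¹⁴ W
In dBm: 10 log₁₀(6.80×10⁻¹⁴ / 10⁻³) = −101.7 dBm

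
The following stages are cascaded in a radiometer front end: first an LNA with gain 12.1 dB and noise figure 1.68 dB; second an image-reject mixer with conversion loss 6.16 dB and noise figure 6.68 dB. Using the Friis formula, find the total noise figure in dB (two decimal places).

Convert to linear (a loss of L dB is a gain of −L dB): F_i = 10^(NF_i/10), G_i = 10^(G_i,dB/10)
  Stage 1: F_1 = 10^(1.68/10) = 1.472, G_1 = 10^(12.1/10) = 16.22
  Stage 2: F_2 = 10^(6.68/10) = 4.656, G_2 = 10^(−6.16/10) = 0.2421
Friis cascade:
  F = 1.472 + (4.656 − 1)/16.22 = 1.698
NF = 10 log₁₀(1.698) = 2.30 dB

2.30 dB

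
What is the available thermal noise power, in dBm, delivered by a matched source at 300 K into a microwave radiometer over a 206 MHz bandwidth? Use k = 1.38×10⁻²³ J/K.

−90.7 dBm

P_n = kTB = 1.38×10⁻²³ × 300 × 2.06×10⁸ = 8.53×10⁻¹³ W
In dBm: 10 log₁₀(8.53×10⁻¹³ / 10⁻³) = −90.7 dBm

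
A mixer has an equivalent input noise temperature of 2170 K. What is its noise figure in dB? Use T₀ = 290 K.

9.29 dB

F = 1 + T_e/T₀ = 1 + 2170/290 = 8.48276
NF = 10 log₁₀(8.48276) = 9.29 dB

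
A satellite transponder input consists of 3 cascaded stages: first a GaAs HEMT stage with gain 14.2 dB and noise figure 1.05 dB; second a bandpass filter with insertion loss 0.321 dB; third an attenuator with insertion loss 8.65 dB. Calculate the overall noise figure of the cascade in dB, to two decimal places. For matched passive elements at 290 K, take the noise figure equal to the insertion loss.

1.86 dB

Convert to linear (a loss of L dB is a gain of −L dB): F_i = 10^(NF_i/10), G_i = 10^(G_i,dB/10)
  Stage 1: F_1 = 10^(1.05/10) = 1.274, G_1 = 10^(14.2/10) = 26.30
  Stage 2: F_2 = 10^(0.321/10) = 1.077, G_2 = 10^(−0.321/10) = 0.9288
  Stage 3: F_3 = 10^(8.65/10) = 7.328, G_3 = 10^(−8.65/10) = 0.1365
Friis cascade:
  F = 1.274 + (1.077 − 1)/26.30 + (7.328 − 1)/24.43 = 1.535
NF = 10 log₁₀(1.535) = 1.86 dB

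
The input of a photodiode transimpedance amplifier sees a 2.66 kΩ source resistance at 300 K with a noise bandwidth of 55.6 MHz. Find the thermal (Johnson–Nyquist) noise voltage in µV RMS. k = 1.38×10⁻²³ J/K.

V_n = √(4kTRB)
4kTRB = 4 × 1.38×10⁻²³ × 300 × 2.66×10³ × 5.56×10⁷ = 2.45×10⁻⁹ V²
V_n = √(2.45×10⁻⁹) = 4.95×10⁻⁵ V = 49.5 µV

49.5 µV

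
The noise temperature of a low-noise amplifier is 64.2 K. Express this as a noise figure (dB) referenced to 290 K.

F = 1 + T_e/T₀ = 1 + 64.2/290 = 1.22138
NF = 10 log₁₀(1.22138) = 0.869 dB

0.869 dB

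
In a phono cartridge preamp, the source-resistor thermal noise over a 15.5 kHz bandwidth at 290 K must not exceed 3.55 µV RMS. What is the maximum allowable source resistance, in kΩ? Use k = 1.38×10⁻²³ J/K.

50.8 kΩ

Johnson–Nyquist: V_n = √(4kTRB) ⇒ R = V_n² / (4kTB)
4kTB = 4 × 1.38×10⁻²³ × 290 × 1.55×10⁴ = 2.48×10⁻¹⁶
R = (3.55×10⁻⁶)² / 2.48×10⁻¹⁶ = 5.08×10⁴ Ω = 50.8 kΩ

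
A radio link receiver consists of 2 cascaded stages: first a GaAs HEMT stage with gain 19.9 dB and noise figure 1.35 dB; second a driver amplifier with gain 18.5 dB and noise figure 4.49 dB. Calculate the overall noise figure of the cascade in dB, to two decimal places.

1.41 dB

Convert to linear (a loss of L dB is a gain of −L dB): F_i = 10^(NF_i/10), G_i = 10^(G_i,dB/10)
  Stage 1: F_1 = 10^(1.35/10) = 1.365, G_1 = 10^(19.9/10) = 97.72
  Stage 2: F_2 = 10^(4.49/10) = 2.812, G_2 = 10^(18.5/10) = 70.79
Friis cascade:
  F = 1.365 + (2.812 − 1)/97.72 = 1.383
NF = 10 log₁₀(1.383) = 1.41 dB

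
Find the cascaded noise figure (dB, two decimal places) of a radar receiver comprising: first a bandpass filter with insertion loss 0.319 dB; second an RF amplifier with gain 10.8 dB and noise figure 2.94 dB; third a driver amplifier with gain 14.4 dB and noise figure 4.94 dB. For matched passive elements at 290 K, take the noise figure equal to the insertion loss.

3.63 dB

Convert to linear (a loss of L dB is a gain of −L dB): F_i = 10^(NF_i/10), G_i = 10^(G_i,dB/10)
  Stage 1: F_1 = 10^(0.319/10) = 1.076, G_1 = 10^(−0.319/10) = 0.9292
  Stage 2: F_2 = 10^(2.94/10) = 1.968, G_2 = 10^(10.8/10) = 12.02
  Stage 3: F_3 = 10^(4.94/10) = 3.119, G_3 = 10^(14.4/10) = 27.54
Friis cascade:
  F = 1.076 + (1.968 − 1)/0.9292 + (3.119 − 1)/11.17 = 2.308
NF = 10 log₁₀(2.308) = 3.63 dB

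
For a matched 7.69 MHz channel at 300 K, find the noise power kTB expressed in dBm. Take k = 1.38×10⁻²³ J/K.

P_n = kTB = 1.38×10⁻²³ × 300 × 7.69×10⁶ = 3.18×10⁻¹⁴ W
In dBm: 10 log₁₀(3.18×10⁻¹⁴ / 10⁻³) = −105.0 dBm

−105.0 dBm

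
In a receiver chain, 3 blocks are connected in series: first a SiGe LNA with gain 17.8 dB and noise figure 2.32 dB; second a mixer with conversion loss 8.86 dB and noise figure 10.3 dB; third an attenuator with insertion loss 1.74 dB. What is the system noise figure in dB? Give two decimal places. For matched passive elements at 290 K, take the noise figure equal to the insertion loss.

Convert to linear (a loss of L dB is a gain of −L dB): F_i = 10^(NF_i/10), G_i = 10^(G_i,dB/10)
  Stage 1: F_1 = 10^(2.32/10) = 1.706, G_1 = 10^(17.8/10) = 60.26
  Stage 2: F_2 = 10^(10.3/10) = 10.72, G_2 = 10^(−8.86/10) = 0.1300
  Stage 3: F_3 = 10^(1.74/10) = 1.493, G_3 = 10^(−1.74/10) = 0.6699
Friis cascade:
  F = 1.706 + (10.72 − 1)/60.26 + (1.493 − 1)/7.834 = 1.930
NF = 10 log₁₀(1.930) = 2.86 dB

2.86 dB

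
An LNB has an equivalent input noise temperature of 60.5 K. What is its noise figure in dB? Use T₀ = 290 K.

F = 1 + T_e/T₀ = 1 + 60.5/290 = 1.20862
NF = 10 log₁₀(1.20862) = 0.823 dB

0.823 dB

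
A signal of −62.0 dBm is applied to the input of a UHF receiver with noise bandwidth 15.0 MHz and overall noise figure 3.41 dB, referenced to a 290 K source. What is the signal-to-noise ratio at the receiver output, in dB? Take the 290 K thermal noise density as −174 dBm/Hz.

Noise floor: N = −174 + 10 log₁₀(B) + NF
10 log₁₀(1.50×10⁷) = 71.76 dB
N = −174 + 71.76 + 3.41 = −98.83 dBm
SNR = P_sig − N = −62.0 − (−98.83) = 36.83 dB → 36.8 dB

36.8 dB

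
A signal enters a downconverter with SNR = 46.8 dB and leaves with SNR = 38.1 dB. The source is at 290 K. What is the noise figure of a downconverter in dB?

NF (dB) = SNR_in(dB) − SNR_out(dB) when the source is at T₀
NF = 46.8 − 38.1 = 8.7 dB

8.7 dB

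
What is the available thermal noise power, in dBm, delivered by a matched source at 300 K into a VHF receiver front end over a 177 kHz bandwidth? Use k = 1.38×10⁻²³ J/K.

−121.4 dBm

P_n = kTB = 1.38×10⁻²³ × 300 × 1.77×10⁵ = 7.33×10⁻¹⁶ W
In dBm: 10 log₁₀(7.33×10⁻¹⁶ / 10⁻³) = −121.4 dBm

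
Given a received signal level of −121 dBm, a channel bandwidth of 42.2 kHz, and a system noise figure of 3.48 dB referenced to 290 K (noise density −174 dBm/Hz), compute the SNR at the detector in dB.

Noise floor: N = −174 + 10 log₁₀(B) + NF
10 log₁₀(4.22×10⁴) = 46.25 dB
N = −174 + 46.25 + 3.48 = −124.27 dBm
SNR = P_sig − N = −121 − (−124.27) = 3.27 dB → 3.3 dB

3.3 dB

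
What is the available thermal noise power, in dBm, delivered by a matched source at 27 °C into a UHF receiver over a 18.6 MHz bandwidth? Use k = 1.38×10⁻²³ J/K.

−101.1 dBm

T = 27 °C + 273.15 = 300.15 K
P_n = kTB = 1.38×10⁻²³ × 300.15 × 1.86×10⁷ = 7.70×10⁻¹⁴ W
In dBm: 10 log₁₀(7.70×10⁻¹⁴ / 10⁻³) = −101.1 dBm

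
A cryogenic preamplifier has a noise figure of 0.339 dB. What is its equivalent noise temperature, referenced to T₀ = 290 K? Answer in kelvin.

23.5 K

F = 10^(0.339/10) = 1.08118
T_e = (F − 1)·T₀ = (1.08118 − 1) × 290 = 23.5 K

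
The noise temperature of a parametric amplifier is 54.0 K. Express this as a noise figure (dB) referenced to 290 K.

F = 1 + T_e/T₀ = 1 + 54.0/290 = 1.18621
NF = 10 log₁₀(1.18621) = 0.742 dB

0.742 dB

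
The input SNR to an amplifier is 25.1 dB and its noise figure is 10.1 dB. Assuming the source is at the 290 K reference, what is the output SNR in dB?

By definition F = SNR_in/SNR_out, so in dB: SNR_out = SNR_in − NF
SNR_out = 25.1 − 10.1 = 15.0 dB

15.0 dB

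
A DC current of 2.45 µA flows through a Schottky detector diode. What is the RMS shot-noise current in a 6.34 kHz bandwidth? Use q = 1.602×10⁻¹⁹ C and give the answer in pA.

I_n = √(2qI·B)
2qI·B = 2 × 1.602×10⁻¹⁹ × 2.45×10⁻⁶ × 6.34×10³ = 4.98×10⁻²¹ A²
I_n = √(4.98×10⁻²¹) = 7.05×10⁻¹¹ A = 70.5 pA

70.5 pA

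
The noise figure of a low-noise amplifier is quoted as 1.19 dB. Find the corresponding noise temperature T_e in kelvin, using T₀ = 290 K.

91.4 K

F = 10^(1.19/10) = 1.31522
T_e = (F − 1)·T₀ = (1.31522 − 1) × 290 = 91.4 K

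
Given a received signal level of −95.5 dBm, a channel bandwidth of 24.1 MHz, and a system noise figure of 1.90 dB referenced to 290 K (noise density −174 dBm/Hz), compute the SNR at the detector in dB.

2.8 dB

Noise floor: N = −174 + 10 log₁₀(B) + NF
10 log₁₀(2.41×10⁷) = 73.82 dB
N = −174 + 73.82 + 1.90 = −98.28 dBm
SNR = P_sig − N = −95.5 − (−98.28) = 2.78 dB → 2.8 dB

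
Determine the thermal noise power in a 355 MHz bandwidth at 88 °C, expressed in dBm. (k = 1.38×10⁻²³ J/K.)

−87.5 dBm

T = 88 °C + 273.15 = 361.15 K
P_n = kTB = 1.38×10⁻²³ × 361.15 × 3.55×10⁸ = 1.77×10⁻¹² W
In dBm: 10 log₁₀(1.77×10⁻¹² / 10⁻³) = −87.5 dBm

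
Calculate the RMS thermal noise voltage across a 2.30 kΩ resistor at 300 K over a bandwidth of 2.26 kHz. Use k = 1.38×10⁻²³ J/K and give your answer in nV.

V_n = √(4kTRB)
4kTRB = 4 × 1.38×10⁻²³ × 300 × 2.30×10³ × 2.26×10³ = 8.61×10⁻¹⁴ V²
V_n = √(8.61×10⁻¹⁴) = 2.93×10⁻⁷ V = 293 nV

293 nV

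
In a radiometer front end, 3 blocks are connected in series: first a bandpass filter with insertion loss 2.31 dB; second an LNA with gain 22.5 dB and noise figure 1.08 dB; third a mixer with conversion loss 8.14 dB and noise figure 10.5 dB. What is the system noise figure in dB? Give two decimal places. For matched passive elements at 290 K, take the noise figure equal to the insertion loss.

Convert to linear (a loss of L dB is a gain of −L dB): F_i = 10^(NF_i/10), G_i = 10^(G_i,dB/10)
  Stage 1: F_1 = 10^(2.31/10) = 1.702, G_1 = 10^(−2.31/10) = 0.5875
  Stage 2: F_2 = 10^(1.08/10) = 1.282, G_2 = 10^(22.5/10) = 177.8
  Stage 3: F_3 = 10^(10.5/10) = 11.22, G_3 = 10^(−8.14/10) = 0.1535
Friis cascade:
  F = 1.702 + (1.282 − 1)/0.5875 + (11.22 − 1)/104.5 = 2.281
NF = 10 log₁₀(2.281) = 3.58 dB

3.58 dB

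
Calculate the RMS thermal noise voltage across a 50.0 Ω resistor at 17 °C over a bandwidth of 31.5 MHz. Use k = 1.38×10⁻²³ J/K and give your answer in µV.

T = 17 °C + 273.15 = 290.15 K
V_n = √(4kTRB)
4kTRB = 4 × 1.38×10⁻²³ × 290.15 × 5.00×10¹ × 3.15×10⁷ = 2.52×10⁻¹¹ V²
V_n = √(2.52×10⁻¹¹) = 5.02×10⁻⁶ V = 5.02 µV

5.02 µV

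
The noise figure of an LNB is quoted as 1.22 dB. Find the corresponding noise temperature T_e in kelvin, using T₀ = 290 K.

94.1 K

F = 10^(1.22/10) = 1.32434
T_e = (F − 1)·T₀ = (1.32434 − 1) × 290 = 94.1 K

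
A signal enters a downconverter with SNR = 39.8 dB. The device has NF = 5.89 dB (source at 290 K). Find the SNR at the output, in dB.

By definition F = SNR_in/SNR_out, so in dB: SNR_out = SNR_in − NF
SNR_out = 39.8 − 5.89 = 33.91 dB

33.91 dB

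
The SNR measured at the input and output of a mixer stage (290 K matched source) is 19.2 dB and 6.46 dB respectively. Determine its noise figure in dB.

12.74 dB

NF (dB) = SNR_in(dB) − SNR_out(dB) when the source is at T₀
NF = 19.2 − 6.46 = 12.74 dB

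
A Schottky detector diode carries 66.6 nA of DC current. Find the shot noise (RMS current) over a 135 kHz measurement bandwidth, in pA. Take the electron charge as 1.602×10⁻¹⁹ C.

I_n = √(2qI·B)
2qI·B = 2 × 1.602×10⁻¹⁹ × 6.66×10⁻⁸ × 1.35×10⁵ = 2.88×10⁻²¹ A²
I_n = √(2.88×10⁻²¹) = 5.37×10⁻¹¹ A = 53.7 pA

53.7 pA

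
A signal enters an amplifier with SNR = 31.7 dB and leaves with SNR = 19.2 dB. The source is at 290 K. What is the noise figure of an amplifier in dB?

NF (dB) = SNR_in(dB) − SNR_out(dB) when the source is at T₀
NF = 31.7 − 19.2 = 12.5 dB

12.5 dB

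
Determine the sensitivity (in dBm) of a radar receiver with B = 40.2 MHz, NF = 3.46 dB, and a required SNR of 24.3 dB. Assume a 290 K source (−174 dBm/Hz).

Sensitivity = −174 + 10 log₁₀(B) + NF + SNR_min
= −174 + 76.04 + 3.46 + 24.3
= −70.20 dBm → −70.2 dBm

−70.2 dBm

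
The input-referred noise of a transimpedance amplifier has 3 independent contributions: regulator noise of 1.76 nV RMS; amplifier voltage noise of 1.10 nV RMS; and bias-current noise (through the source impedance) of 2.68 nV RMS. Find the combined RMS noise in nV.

3.39 nV

Uncorrelated sources add in power (mean-square): V_tot = √(ΣV_i²)
V_tot = √[(1.76×10⁻⁹)² + (1.10×10⁻⁹)² + (2.68×10⁻⁹)²] = 3.39×10⁻⁹ V = 3.39 nV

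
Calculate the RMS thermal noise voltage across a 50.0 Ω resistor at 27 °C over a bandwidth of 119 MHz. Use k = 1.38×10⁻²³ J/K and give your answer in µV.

T = 27 °C + 273.15 = 300.15 K
V_n = √(4kTRB)
4kTRB = 4 × 1.38×10⁻²³ × 300.15 × 5.00×10¹ × 1.19×10⁸ = 9.86×10⁻¹¹ V²
V_n = √(9.86×10⁻¹¹) = 9.93×10⁻⁶ V = 9.93 µV

9.93 µV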